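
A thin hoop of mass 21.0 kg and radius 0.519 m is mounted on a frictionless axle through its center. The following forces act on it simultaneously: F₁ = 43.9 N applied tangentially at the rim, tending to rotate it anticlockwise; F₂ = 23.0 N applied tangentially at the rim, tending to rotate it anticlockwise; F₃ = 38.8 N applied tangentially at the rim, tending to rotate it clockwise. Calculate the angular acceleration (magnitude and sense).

I = MR² = (21.0)(0.519)² = 5.657 kg·m².
Taking anticlockwise as positive: τ₁ = +(43.9)(0.519) = +22.78 N·m; τ₂ = +(23.0)(0.519) = +11.94 N·m; τ₃ = −(38.8)(0.519) = −20.14 N·m.
Net torque τ = 14.58 N·m.
α = τ/I = 14.58/5.657 = 2.578 rad/s².

α ≈ 2.58 rad/s², anticlockwise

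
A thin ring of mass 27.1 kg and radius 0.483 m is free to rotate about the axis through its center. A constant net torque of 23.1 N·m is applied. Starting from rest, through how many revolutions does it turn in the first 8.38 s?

≈ 20.4 revolutions

I = MR² = (27.1)(0.483)² = 6.322 kg·m².
α = τ/I = 23.1/6.322 = 3.654 rad/s².
θ = ½αt² = ½(3.654)(8.38)² = 128.3 rad.
Revolutions = θ/(2π) = 20.42.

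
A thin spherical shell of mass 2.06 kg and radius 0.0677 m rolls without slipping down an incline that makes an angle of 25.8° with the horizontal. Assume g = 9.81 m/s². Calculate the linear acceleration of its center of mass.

Translation along the incline: Mg sinθ − f = Ma.
Rotation about the center: fR = Iα with I = (2/3)MR². No-slip gives a = αR, so f = (I/R²)a = (2/3)M a.
Substituting: Mg sinθ = (1 + 0.6667)Ma, so a = g sinθ/(1 + 0.6667) = (9.81) sin 25.8° / 1.667 = 2.562 m/s².

a ≈ 2.56 m/s²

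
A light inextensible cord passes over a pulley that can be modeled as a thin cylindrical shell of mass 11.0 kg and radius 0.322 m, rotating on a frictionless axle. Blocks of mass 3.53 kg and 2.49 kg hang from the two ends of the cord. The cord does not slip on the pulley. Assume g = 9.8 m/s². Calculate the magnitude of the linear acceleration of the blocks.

a ≈ 0.599 m/s²

I = MR² = (11.0)(0.322)² = 1.141 kg·m².
Heavier block: m₁g − T₁ = m₁a. Lighter block: T₂ − m₂g = m₂a.
Pulley: (T₁ − T₂)R = Iα = I(a/R), so T₁ − T₂ = (I/R²)a = 1·M_p a = 11.00·a.
Adding the three: (m₁ − m₂)g = (m₁ + m₂ + 11.00)a, so a = (3.53 − 2.49)(9.8)/(3.53 + 2.49 + 11.00) = 0.5988 m/s².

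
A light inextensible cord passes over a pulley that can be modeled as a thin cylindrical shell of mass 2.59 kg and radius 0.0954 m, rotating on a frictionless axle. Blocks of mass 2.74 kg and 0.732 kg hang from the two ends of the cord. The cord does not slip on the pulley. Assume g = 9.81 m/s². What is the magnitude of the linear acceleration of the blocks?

I = MR² = (2.59)(0.0954)² = 0.02357 kg·m².
Heavier block: m₁g − T₁ = m₁a. Lighter block: T₂ − m₂g = m₂a.
Pulley: (T₁ − T₂)R = Iα = I(a/R), so T₁ − T₂ = (I/R²)a = 1·M_p a = 2.590·a.
Adding the three: (m₁ − m₂)g = (m₁ + m₂ + 2.590)a, so a = (2.74 − 0.732)(9.81)/(2.74 + 0.732 + 2.590) = 3.250 m/s².

a ≈ 3.25 m/s²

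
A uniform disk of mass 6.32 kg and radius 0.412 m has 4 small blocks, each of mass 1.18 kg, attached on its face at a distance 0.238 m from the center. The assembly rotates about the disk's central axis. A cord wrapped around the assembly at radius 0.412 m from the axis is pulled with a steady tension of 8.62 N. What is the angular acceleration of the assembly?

I_disk = ½MR² = ½(6.32)(0.412)² = 0.5364 kg·m².
I_blocks = 4·m·r² = 4(1.18)(0.238)² = 0.2674 kg·m².
Total I = 0.8038 kg·m².
τ = F r = (8.62)(0.412) = 3.551 N·m.
α = τ/I = 3.551/0.8038 = 4.419 rad/s².

α ≈ 4.42 rad/s²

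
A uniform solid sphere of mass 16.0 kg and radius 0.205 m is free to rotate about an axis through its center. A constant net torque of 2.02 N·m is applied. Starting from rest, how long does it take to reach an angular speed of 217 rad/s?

I = (2/5)MR² = (2/5)(16.0)(0.205)² = 0.2690 kg·m².
α = τ/I = 2.02/0.2690 = 7.510 rad/s².
ω = αt ⇒ t = ω/α = 217/7.510 = 28.89 s.

t ≈ 28.9 s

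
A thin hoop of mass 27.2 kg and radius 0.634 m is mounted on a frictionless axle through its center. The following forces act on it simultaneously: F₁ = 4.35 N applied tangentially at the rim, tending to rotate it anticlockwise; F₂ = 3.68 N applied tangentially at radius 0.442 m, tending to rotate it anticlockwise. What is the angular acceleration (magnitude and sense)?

I = MR² = (27.2)(0.634)² = 10.93 kg·m².
Taking anticlockwise as positive: τ₁ = +(4.35)(0.634) = +2.758 N·m; τ₂ = +(3.68)(0.442) = +1.627 N·m.
Net torque τ = 4.384 N·m.
α = τ/I = 4.384/10.93 = 0.4010 rad/s².

α ≈ 0.401 rad/s², anticlockwise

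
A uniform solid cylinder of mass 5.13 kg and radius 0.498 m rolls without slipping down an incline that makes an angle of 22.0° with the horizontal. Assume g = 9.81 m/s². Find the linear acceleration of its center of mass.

Translation along the incline: Mg sinθ − f = Ma.
Rotation about the center: fR = Iα with I = ½MR². No-slip gives a = αR, so f = (I/R²)a = (1/2)M a.
Substituting: Mg sinθ = (1 + 0.5000)Ma, so a = g sinθ/(1 + 0.5000) = (9.81) sin 22.0° / 1.500 = 2.450 m/s².

a ≈ 2.45 m/s²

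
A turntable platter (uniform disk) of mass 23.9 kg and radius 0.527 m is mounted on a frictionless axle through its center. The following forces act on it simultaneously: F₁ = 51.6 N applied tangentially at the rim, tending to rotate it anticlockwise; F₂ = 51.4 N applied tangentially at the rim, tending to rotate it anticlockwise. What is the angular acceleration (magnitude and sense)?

I = ½MR² = (1/2)(23.9)(0.527)² = 3.319 kg·m².
Taking anticlockwise as positive: τ₁ = +(51.6)(0.527) = +27.19 N·m; τ₂ = +(51.4)(0.527) = +27.09 N·m.
Net torque τ = 54.28 N·m.
α = τ/I = 54.28/3.319 = 16.36 rad/s².

α ≈ 16.4 rad/s², anticlockwise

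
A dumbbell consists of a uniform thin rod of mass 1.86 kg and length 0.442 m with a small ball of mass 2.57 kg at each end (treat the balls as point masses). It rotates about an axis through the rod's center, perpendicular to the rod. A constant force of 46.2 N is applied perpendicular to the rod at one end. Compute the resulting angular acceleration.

α ≈ 36.3 rad/s²

I_rod = (1/12)ML² = (1/12)(1.86)(0.442)² = 0.03028 kg·m².
I_balls = 2·m·(L/2)² = 2(2.57)(0.2210)² = 0.2510 kg·m².
Total I = 0.2813 kg·m².
τ = F·(L/2) = (46.2)(0.221) = 10.21 N·m.
α = τ/I = 10.21/0.2813 = 36.29 rad/s².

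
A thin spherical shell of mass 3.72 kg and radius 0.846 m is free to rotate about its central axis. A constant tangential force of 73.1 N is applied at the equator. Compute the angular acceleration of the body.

α ≈ 34.8 rad/s²

I = (2/3)MR² = (2/3)(3.72)(0.846)² = 1.775 kg·m².
τ = F R = (73.1)(0.846) = 61.84 N·m.
Newton's second law for rotation, τ = Iα, gives α = τ/I = 61.84/1.775 = 34.84 rad/s².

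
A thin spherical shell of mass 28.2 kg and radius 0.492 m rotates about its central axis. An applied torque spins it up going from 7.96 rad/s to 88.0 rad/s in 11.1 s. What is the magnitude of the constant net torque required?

τ ≈ 32.8 N·m

I = (2/3)MR² = (2/3)(28.2)(0.492)² = 4.551 kg·m².
α = Δω/Δt = (88.0 − 7.96)/11.1 = 7.211 rad/s².
τ = Iα = (4.551)(7.211) = 32.81 N·m.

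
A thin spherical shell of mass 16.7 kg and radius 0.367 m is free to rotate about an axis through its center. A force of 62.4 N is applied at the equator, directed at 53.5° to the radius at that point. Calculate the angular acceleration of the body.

I = (2/3)MR² = (2/3)(16.7)(0.367)² = 1.500 kg·m².
Only the tangential component produces torque: τ = F R sinθ = (62.4)(0.367) sin 53.5° = 18.41 N·m.
Newton's second law for rotation, τ = Iα, gives α = τ/I = 18.41/1.500 = 12.28 rad/s².

α ≈ 12.3 rad/s²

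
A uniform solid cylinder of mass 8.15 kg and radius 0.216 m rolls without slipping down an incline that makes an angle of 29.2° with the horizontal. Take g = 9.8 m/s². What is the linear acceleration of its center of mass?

a ≈ 3.19 m/s²

Translation along the incline: Mg sinθ − f = Ma.
Rotation about the center: fR = Iα with I = ½MR². No-slip gives a = αR, so f = (I/R²)a = (1/2)M a.
Substituting: Mg sinθ = (1 + 0.5000)Ma, so a = g sinθ/(1 + 0.5000) = (9.8) sin 29.2° / 1.500 = 3.187 m/s².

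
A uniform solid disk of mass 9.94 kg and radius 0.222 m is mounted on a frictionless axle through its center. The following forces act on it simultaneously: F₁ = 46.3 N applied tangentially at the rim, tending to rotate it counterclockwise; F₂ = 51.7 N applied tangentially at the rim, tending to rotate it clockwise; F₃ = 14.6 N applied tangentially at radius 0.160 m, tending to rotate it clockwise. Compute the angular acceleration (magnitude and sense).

α ≈ 14.4 rad/s², clockwise

I = ½MR² = (1/2)(9.94)(0.222)² = 0.2449 kg·m².
Taking counterclockwise as positive: τ₁ = +(46.3)(0.222) = +10.28 N·m; τ₂ = −(51.7)(0.222) = −11.48 N·m; τ₃ = −(14.6)(0.160) = −2.336 N·m.
Net torque τ = -3.535 N·m.
α = τ/I = -3.535/0.2449 = -14.43 rad/s².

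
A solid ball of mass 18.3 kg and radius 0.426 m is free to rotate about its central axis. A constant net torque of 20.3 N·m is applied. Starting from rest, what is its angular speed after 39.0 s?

ω ≈ 596 rad/s

I = (2/5)MR² = (2/5)(18.3)(0.426)² = 1.328 kg·m².
α = τ/I = 20.3/1.328 = 15.28 rad/s².
ω = ω₀ + αt = 0 + (15.28)(39.0) = 596.0 rad/s.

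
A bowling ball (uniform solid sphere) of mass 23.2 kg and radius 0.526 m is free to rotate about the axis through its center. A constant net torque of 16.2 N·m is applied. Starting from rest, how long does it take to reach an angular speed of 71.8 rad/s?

t ≈ 11.4 s

I = (2/5)MR² = (2/5)(23.2)(0.526)² = 2.568 kg·m².
α = τ/I = 16.2/2.568 = 6.310 rad/s².
ω = αt ⇒ t = ω/α = 71.8/6.310 = 11.38 s.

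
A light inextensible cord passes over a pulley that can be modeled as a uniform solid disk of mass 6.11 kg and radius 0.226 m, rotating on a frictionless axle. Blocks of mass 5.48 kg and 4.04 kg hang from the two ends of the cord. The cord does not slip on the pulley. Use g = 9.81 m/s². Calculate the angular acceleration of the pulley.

α ≈ 4.97 rad/s²

I = ½MR² = (1/2)(6.11)(0.226)² = 0.1560 kg·m².
Heavier block: m₁g − T₁ = m₁a. Lighter block: T₂ − m₂g = m₂a.
Pulley: (T₁ − T₂)R = Iα = I(a/R), so T₁ − T₂ = (I/R²)a = (1/2)M_p a = 3.055·a.
Adding the three: (m₁ − m₂)g = (m₁ + m₂ + 3.055)a, so a = (5.48 − 4.04)(9.81)/(5.48 + 4.04 + 3.055) = 1.123 m/s².
α = a/R = 1.123/0.226 = 4.971 rad/s².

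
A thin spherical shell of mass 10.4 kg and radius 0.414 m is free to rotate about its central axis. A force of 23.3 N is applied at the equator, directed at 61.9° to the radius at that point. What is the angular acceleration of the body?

I = (2/3)MR² = (2/3)(10.4)(0.414)² = 1.188 kg·m².
Only the tangential component produces torque: τ = F R sinθ = (23.3)(0.414) sin 61.9° = 8.509 N·m.
From τ = Iα: α = 8.509/1.188 = 7.161 rad/s².

α ≈ 7.16 rad/s²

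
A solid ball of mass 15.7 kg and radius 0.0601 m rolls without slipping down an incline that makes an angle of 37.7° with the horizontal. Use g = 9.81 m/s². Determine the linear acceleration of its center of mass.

Translation along the incline: Mg sinθ − f = Ma.
Rotation about the center: fR = Iα with I = (2/5)MR². No-slip gives a = αR, so f = (I/R²)a = (2/5)M a.
Substituting: Mg sinθ = (1 + 0.4000)Ma, so a = g sinθ/(1 + 0.4000) = (9.81) sin 37.7° / 1.400 = 4.285 m/s².

a ≈ 4.29 m/s²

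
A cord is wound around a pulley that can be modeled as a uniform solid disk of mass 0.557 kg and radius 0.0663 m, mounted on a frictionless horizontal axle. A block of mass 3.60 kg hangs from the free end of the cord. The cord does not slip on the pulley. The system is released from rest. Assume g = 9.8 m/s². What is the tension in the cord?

I = ½MR² = (1/2)(0.557)(0.0663)² = 0.001224 kg·m².
Block: mg − T = ma. Pulley: TR = Iα. No-slip: a = αR, so T = (I/R²)a = 0.2785·a.
Then mg = (m + 0.2785)a, so a = (3.60)(9.8)/(3.60 + 0.2785) = 9.096 m/s².
T = 0.2785·a = 2.533 N.

T ≈ 2.53 N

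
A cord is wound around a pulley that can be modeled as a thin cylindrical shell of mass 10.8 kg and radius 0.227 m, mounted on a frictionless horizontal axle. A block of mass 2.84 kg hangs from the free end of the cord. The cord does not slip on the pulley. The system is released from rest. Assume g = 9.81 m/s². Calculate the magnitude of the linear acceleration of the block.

I = MR² = (10.8)(0.227)² = 0.5565 kg·m².
Block: mg − T = ma. Pulley: TR = Iα. No-slip: a = αR, so T = (I/R²)a = 10.80·a.
Then mg = (m + 10.80)a, so a = (2.84)(9.81)/(2.84 + 10.80) = 2.043 m/s².

a ≈ 2.04 m/s²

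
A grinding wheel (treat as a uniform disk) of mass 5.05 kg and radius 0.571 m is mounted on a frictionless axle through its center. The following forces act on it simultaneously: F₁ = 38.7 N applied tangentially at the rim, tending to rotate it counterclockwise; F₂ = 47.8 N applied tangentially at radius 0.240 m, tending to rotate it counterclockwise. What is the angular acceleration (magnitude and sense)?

α ≈ 40.8 rad/s², counterclockwise

I = ½MR² = (1/2)(5.05)(0.571)² = 0.8233 kg·m².
Taking counterclockwise as positive: τ₁ = +(38.7)(0.571) = +22.10 N·m; τ₂ = +(47.8)(0.240) = +11.47 N·m.
Net torque τ = 33.57 N·m.
α = τ/I = 33.57/0.8233 = 40.78 rad/s².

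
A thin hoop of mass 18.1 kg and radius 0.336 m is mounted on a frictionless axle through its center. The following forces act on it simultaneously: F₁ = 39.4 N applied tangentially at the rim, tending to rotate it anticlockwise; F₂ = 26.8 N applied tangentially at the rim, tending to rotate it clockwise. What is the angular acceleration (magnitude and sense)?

α ≈ 2.07 rad/s², anticlockwise

I = MR² = (18.1)(0.336)² = 2.043 kg·m².
Taking anticlockwise as positive: τ₁ = +(39.4)(0.336) = +13.24 N·m; τ₂ = −(26.8)(0.336) = −9.005 N·m.
Net torque τ = 4.234 N·m.
α = τ/I = 4.234/2.043 = 2.072 rad/s².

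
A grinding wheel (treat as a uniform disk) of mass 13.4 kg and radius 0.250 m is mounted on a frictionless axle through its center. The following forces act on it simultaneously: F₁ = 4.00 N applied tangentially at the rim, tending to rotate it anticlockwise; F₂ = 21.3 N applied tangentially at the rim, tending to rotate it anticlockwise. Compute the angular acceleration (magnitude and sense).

I = ½MR² = (1/2)(13.4)(0.250)² = 0.4188 kg·m².
Taking anticlockwise as positive: τ₁ = +(4.00)(0.250) = +1.000 N·m; τ₂ = +(21.3)(0.250) = +5.325 N·m.
Net torque τ = 6.325 N·m.
α = τ/I = 6.325/0.4188 = 15.10 rad/s².

α ≈ 15.1 rad/s², anticlockwise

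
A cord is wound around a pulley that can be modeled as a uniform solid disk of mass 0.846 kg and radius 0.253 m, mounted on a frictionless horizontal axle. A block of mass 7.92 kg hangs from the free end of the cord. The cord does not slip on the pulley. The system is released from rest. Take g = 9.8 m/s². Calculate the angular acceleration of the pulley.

α ≈ 36.8 rad/s²

I = ½MR² = (1/2)(0.846)(0.253)² = 0.02708 kg·m².
Block: mg − T = ma. Pulley: TR = Iα. No-slip: a = αR, so T = (I/R²)a = 0.4230·a.
Then mg = (m + 0.4230)a, so a = (7.92)(9.8)/(7.92 + 0.4230) = 9.303 m/s².
α = a/R = 9.303/0.253 = 36.77 rad/s².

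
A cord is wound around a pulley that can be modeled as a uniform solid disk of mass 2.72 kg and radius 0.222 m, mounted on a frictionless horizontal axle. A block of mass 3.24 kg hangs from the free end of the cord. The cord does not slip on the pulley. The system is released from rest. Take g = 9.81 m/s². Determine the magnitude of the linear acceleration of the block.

a ≈ 6.91 m/s²

I = ½MR² = (1/2)(2.72)(0.222)² = 0.06703 kg·m².
Block: mg − T = ma. Pulley: TR = Iα. No-slip: a = αR, so T = (I/R²)a = 1.360·a.
Then mg = (m + 1.360)a, so a = (3.24)(9.81)/(3.24 + 1.360) = 6.910 m/s².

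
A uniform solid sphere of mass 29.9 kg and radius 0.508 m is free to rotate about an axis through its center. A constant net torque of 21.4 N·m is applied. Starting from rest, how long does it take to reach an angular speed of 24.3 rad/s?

I = (2/5)MR² = (2/5)(29.9)(0.508)² = 3.086 kg·m².
α = τ/I = 21.4/3.086 = 6.934 rad/s².
ω = αt ⇒ t = ω/α = 24.3/6.934 = 3.505 s.

t ≈ 3.50 s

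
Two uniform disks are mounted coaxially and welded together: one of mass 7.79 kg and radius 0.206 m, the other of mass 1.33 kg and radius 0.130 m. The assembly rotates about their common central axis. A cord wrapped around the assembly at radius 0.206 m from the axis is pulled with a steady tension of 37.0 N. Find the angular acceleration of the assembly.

I = ½M₁R₁² + ½M₂R₂² = ½(7.79)(0.206)² + ½(1.33)(0.130)² = 0.1765 kg·m².
τ = F r = (37.0)(0.206) = 7.622 N·m.
α = τ/I = 7.622/0.1765 = 43.18 rad/s².

α ≈ 43.2 rad/s²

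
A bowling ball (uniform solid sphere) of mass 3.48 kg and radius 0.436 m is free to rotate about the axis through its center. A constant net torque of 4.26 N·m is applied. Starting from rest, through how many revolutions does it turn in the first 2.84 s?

I = (2/5)MR² = (2/5)(3.48)(0.436)² = 0.2646 kg·m².
α = τ/I = 4.26/0.2646 = 16.10 rad/s².
θ = ½αt² = ½(16.10)(2.84)² = 64.92 rad.
Revolutions = θ/(2π) = 10.33.

≈ 10.3 revolutions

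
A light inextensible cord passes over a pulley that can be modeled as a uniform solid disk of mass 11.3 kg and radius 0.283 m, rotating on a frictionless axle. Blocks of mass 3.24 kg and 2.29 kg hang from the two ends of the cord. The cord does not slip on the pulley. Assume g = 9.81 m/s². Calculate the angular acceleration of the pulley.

α ≈ 2.95 rad/s²

I = ½MR² = (1/2)(11.3)(0.283)² = 0.4525 kg·m².
Heavier block: m₁g − T₁ = m₁a. Lighter block: T₂ − m₂g = m₂a.
Pulley: (T₁ − T₂)R = Iα = I(a/R), so T₁ − T₂ = (I/R²)a = (1/2)M_p a = 5.650·a.
Adding the three: (m₁ − m₂)g = (m₁ + m₂ + 5.650)a, so a = (3.24 − 2.29)(9.81)/(3.24 + 2.29 + 5.650) = 0.8336 m/s².
α = a/R = 0.8336/0.283 = 2.946 rad/s².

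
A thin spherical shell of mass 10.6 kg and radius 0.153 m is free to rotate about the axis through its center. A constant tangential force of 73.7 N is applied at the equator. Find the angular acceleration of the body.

α ≈ 68.2 rad/s²

I = (2/3)MR² = (2/3)(10.6)(0.153)² = 0.1654 kg·m².
τ = F R = (73.7)(0.153) = 11.28 N·m.
Newton's second law for rotation, τ = Iα, gives α = τ/I = 11.28/0.1654 = 68.17 rad/s².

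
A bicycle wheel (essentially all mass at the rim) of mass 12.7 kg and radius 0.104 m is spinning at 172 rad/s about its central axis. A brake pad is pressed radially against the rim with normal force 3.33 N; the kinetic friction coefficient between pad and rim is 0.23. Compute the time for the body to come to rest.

I = MR² = (12.7)(0.104)² = 0.1374 kg·m².
Friction force f = μN = (0.23)(3.33) = 0.7659 N at the rim; torque magnitude τ = fR = 0.07965 N·m, opposing ω.
|α| = τ/I = 0.07965/0.1374 = 0.5799 rad/s² (deceleration).
0 = ω₀ − |α|t ⇒ t = ω₀/|α| = 172/0.5799 = 296.6 s.

t ≈ 297 s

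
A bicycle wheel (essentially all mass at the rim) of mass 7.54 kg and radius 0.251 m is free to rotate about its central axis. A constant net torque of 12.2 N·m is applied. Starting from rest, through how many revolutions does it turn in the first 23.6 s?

≈ 1140 revolutions

I = MR² = (7.54)(0.251)² = 0.4750 kg·m².
α = τ/I = 12.2/0.4750 = 25.68 rad/s².
θ = ½αt² = ½(25.68)(23.6)² = 7152 rad.
Revolutions = θ/(2π) = 1138.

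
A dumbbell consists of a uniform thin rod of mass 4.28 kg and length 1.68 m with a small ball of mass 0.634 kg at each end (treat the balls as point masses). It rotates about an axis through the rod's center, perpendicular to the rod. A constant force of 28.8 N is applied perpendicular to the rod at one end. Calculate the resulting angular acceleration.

α ≈ 12.7 rad/s²

I_rod = (1/12)ML² = (1/12)(4.28)(1.68)² = 1.007 kg·m².
I_balls = 2·m·(L/2)² = 2(0.634)(0.8400)² = 0.8947 kg·m².
Total I = 1.901 kg·m².
τ = F·(L/2) = (28.8)(0.840) = 24.19 N·m.
α = τ/I = 24.19/1.901 = 12.72 rad/s².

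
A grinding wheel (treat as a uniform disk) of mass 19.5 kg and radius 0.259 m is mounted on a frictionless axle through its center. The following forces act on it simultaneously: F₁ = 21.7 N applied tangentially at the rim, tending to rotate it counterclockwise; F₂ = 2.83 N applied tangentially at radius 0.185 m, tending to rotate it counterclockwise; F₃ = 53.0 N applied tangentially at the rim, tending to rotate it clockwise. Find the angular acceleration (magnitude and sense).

I = ½MR² = (1/2)(19.5)(0.259)² = 0.6540 kg·m².
Taking counterclockwise as positive: τ₁ = +(21.7)(0.259) = +5.620 N·m; τ₂ = +(2.83)(0.185) = +0.5235 N·m; τ₃ = −(53.0)(0.259) = −13.73 N·m.
Net torque τ = -7.583 N·m.
α = τ/I = -7.583/0.6540 = -11.59 rad/s².

α ≈ 11.6 rad/s², clockwise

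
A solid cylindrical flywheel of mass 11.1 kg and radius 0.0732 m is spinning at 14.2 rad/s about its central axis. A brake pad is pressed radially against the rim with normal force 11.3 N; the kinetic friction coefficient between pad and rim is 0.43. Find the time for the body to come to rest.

t ≈ 1.19 s

I = ½MR² = (1/2)(11.1)(0.0732)² = 0.02974 kg·m².
Friction force f = μN = (0.43)(11.3) = 4.859 N at the rim; torque magnitude τ = fR = 0.3557 N·m, opposing ω.
|α| = τ/I = 0.3557/0.02974 = 11.96 rad/s² (deceleration).
0 = ω₀ − |α|t ⇒ t = ω₀/|α| = 14.2/11.96 = 1.187 s.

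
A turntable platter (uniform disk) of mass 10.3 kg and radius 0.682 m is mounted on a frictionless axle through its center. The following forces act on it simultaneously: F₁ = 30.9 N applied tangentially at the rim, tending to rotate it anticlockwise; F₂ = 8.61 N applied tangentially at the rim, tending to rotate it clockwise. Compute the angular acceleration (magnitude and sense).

I = ½MR² = (1/2)(10.3)(0.682)² = 2.395 kg·m².
Taking anticlockwise as positive: τ₁ = +(30.9)(0.682) = +21.07 N·m; τ₂ = −(8.61)(0.682) = −5.872 N·m.
Net torque τ = 15.20 N·m.
α = τ/I = 15.20/2.395 = 6.346 rad/s².

α ≈ 6.35 rad/s², anticlockwise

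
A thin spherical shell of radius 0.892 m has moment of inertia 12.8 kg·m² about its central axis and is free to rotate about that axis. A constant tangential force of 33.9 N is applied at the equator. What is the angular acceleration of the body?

τ = F R = (33.9)(0.892) = 30.24 N·m.
Newton's second law for rotation, τ = Iα, gives α = τ/I = 30.24/12.80 = 2.362 rad/s².

α ≈ 2.36 rad/s²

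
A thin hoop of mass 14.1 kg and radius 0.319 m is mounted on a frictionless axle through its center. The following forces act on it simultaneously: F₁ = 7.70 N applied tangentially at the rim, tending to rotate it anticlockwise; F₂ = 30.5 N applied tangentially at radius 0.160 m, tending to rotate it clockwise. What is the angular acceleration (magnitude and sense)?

I = MR² = (14.1)(0.319)² = 1.435 kg·m².
Taking anticlockwise as positive: τ₁ = +(7.70)(0.319) = +2.456 N·m; τ₂ = −(30.5)(0.160) = −4.880 N·m.
Net torque τ = -2.424 N·m.
α = τ/I = -2.424/1.435 = -1.689 rad/s².

α ≈ 1.69 rad/s², clockwise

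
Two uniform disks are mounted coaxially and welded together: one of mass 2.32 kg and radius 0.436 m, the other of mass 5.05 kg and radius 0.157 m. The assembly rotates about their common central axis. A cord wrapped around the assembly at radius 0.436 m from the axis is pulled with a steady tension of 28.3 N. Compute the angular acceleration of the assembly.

α ≈ 43.6 rad/s²

I = ½M₁R₁² + ½M₂R₂² = ½(2.32)(0.436)² + ½(5.05)(0.157)² = 0.2828 kg·m².
τ = F r = (28.3)(0.436) = 12.34 N·m.
α = τ/I = 12.34/0.2828 = 43.64 rad/s².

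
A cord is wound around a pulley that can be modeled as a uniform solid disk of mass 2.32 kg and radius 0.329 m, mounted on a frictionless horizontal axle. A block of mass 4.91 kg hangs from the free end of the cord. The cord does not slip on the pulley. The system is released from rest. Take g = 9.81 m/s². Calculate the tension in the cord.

I = ½MR² = (1/2)(2.32)(0.329)² = 0.1256 kg·m².
Block: mg − T = ma. Pulley: TR = Iα. No-slip: a = αR, so T = (I/R²)a = 1.160·a.
Then mg = (m + 1.160)a, so a = (4.91)(9.81)/(4.91 + 1.160) = 7.935 m/s².
T = 1.160·a = 9.205 N.

T ≈ 9.20 N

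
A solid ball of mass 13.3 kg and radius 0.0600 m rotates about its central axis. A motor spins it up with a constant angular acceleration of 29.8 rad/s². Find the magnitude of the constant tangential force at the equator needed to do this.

I = (2/5)MR² = (2/5)(13.3)(0.0600)² = 0.01915 kg·m².
The required torque is τ = Iα = (0.01915)(29.80) = 0.5707 N·m.
A tangential force at the equator gives τ = FR, so F = τ/R = 0.5707/0.0600 = 9.512 N.

F ≈ 9.51 N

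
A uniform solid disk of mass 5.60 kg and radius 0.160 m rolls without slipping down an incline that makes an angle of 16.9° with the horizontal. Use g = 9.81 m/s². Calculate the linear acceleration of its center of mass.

a ≈ 1.90 m/s²

Translation along the incline: Mg sinθ − f = Ma.
Rotation about the center: fR = Iα with I = ½MR². No-slip gives a = αR, so f = (I/R²)a = (1/2)M a.
Substituting: Mg sinθ = (1 + 0.5000)Ma, so a = g sinθ/(1 + 0.5000) = (9.81) sin 16.9° / 1.500 = 1.901 m/s².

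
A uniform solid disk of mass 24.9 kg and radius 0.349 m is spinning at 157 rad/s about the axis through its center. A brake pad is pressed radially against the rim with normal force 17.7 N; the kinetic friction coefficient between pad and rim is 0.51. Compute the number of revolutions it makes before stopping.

I = ½MR² = (1/2)(24.9)(0.349)² = 1.516 kg·m².
Friction force f = μN = (0.51)(17.7) = 9.027 N at the rim; torque magnitude τ = fR = 3.150 N·m, opposing ω.
|α| = τ/I = 3.150/1.516 = 2.078 rad/s² (deceleration).
ω² = ω₀² − 2|α|θ with ω = 0 ⇒ θ = ω₀²/(2|α|) = 5932 rad = 944.1 rev.

≈ 944 revolutions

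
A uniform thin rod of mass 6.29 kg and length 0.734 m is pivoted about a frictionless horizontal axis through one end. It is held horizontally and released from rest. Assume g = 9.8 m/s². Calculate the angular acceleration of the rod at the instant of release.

α ≈ 20.0 rad/s²

About the pivot, I = (1/3)ML² = (1/3)(6.29)(0.734)² = 1.130 kg·m².
The weight acts at the center, a distance L/2 = 0.3670 m from the pivot; τ = Mg(L/2) = 22.62 N·m.
α = τ/I = 22.62/1.130 = 20.03 rad/s².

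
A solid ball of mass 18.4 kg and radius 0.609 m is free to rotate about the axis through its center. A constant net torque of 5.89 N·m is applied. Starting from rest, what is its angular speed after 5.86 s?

ω ≈ 12.6 rad/s

I = (2/5)MR² = (2/5)(18.4)(0.609)² = 2.730 kg·m².
α = τ/I = 5.89/2.730 = 2.158 rad/s².
ω = ω₀ + αt = 0 + (2.158)(5.86) = 12.64 rad/s.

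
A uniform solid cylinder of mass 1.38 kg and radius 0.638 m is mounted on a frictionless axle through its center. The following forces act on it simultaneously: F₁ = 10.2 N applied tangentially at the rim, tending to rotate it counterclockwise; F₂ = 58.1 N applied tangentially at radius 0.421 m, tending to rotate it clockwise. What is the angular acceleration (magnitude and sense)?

I = ½MR² = (1/2)(1.38)(0.638)² = 0.2809 kg·m².
Taking counterclockwise as positive: τ₁ = +(10.2)(0.638) = +6.508 N·m; τ₂ = −(58.1)(0.421) = −24.46 N·m.
Net torque τ = -17.95 N·m.
α = τ/I = -17.95/0.2809 = -63.92 rad/s².

α ≈ 63.9 rad/s², clockwise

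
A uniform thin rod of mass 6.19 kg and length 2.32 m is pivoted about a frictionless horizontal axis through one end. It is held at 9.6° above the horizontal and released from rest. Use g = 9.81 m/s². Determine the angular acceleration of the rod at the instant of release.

α ≈ 6.25 rad/s²

About the pivot, I = (1/3)ML² = (1/3)(6.19)(2.32)² = 11.11 kg·m².
The weight acts at the center, a distance L/2 = 1.160 m from the pivot; τ = Mg(L/2) cos 9.6° = 69.45 N·m.
α = τ/I = 69.45/11.11 = 6.254 rad/s².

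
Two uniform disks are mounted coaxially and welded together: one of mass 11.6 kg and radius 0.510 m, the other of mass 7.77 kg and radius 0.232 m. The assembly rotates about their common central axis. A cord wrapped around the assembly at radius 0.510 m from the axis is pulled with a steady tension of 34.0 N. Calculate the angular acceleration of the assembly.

α ≈ 10.1 rad/s²

I = ½M₁R₁² + ½M₂R₂² = ½(11.6)(0.510)² + ½(7.77)(0.232)² = 1.718 kg·m².
τ = F r = (34.0)(0.510) = 17.34 N·m.
α = τ/I = 17.34/1.718 = 10.09 rad/s².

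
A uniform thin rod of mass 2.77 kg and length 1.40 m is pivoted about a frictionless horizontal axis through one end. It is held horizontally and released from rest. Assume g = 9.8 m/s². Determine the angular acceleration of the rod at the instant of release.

α ≈ 10.5 rad/s²

About the pivot, I = (1/3)ML² = (1/3)(2.77)(1.40)² = 1.810 kg·m².
The weight acts at the center, a distance L/2 = 0.7000 m from the pivot; τ = Mg(L/2) = 19.00 N·m.
α = τ/I = 19.00/1.810 = 10.50 rad/s².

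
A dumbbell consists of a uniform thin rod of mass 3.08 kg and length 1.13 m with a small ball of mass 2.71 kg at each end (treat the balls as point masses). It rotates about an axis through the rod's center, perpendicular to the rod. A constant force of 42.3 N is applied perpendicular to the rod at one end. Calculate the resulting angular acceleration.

I_rod = (1/12)ML² = (1/12)(3.08)(1.13)² = 0.3277 kg·m².
I_balls = 2·m·(L/2)² = 2(2.71)(0.5650)² = 1.730 kg·m².
Total I = 2.058 kg·m².
τ = F·(L/2) = (42.3)(0.565) = 23.90 N·m.
α = τ/I = 23.90/2.058 = 11.61 rad/s².

α ≈ 11.6 rad/s²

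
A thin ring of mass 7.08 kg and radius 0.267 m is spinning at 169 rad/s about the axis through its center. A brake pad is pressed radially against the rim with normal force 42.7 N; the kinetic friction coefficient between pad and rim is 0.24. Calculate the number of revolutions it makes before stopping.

≈ 419 revolutions

I = MR² = (7.08)(0.267)² = 0.5047 kg·m².
Friction force f = μN = (0.24)(42.7) = 10.25 N at the rim; torque magnitude τ = fR = 2.736 N·m, opposing ω.
|α| = τ/I = 2.736/0.5047 = 5.421 rad/s² (deceleration).
ω² = ω₀² − 2|α|θ with ω = 0 ⇒ θ = ω₀²/(2|α|) = 2634 rad = 419.2 rev.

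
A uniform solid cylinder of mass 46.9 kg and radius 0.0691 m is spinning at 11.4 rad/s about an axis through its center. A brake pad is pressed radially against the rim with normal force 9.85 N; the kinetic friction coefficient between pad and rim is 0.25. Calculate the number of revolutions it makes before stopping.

I = ½MR² = (1/2)(46.9)(0.0691)² = 0.1120 kg·m².
Friction force f = μN = (0.25)(9.85) = 2.462 N at the rim; torque magnitude τ = fR = 0.1702 N·m, opposing ω.
|α| = τ/I = 0.1702/0.1120 = 1.520 rad/s² (deceleration).
ω² = ω₀² − 2|α|θ with ω = 0 ⇒ θ = ω₀²/(2|α|) = 42.76 rad = 6.805 rev.

≈ 6.81 revolutions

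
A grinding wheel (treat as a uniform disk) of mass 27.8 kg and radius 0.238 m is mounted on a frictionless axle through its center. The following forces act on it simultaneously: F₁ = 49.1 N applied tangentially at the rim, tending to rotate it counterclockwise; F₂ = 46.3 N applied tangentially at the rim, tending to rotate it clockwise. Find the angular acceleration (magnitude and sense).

I = ½MR² = (1/2)(27.8)(0.238)² = 0.7874 kg·m².
Taking counterclockwise as positive: τ₁ = +(49.1)(0.238) = +11.69 N·m; τ₂ = −(46.3)(0.238) = −11.02 N·m.
Net torque τ = 0.6664 N·m.
α = τ/I = 0.6664/0.7874 = 0.8464 rad/s².

α ≈ 0.846 rad/s², counterclockwise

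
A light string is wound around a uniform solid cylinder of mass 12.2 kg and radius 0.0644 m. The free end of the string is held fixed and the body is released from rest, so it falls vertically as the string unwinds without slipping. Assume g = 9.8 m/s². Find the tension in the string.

T ≈ 39.9 N

Translation: Mg − T = Ma. Rotation about the center: TR = Iα with I = ½MR².
With a = αR: T = (I/R²)a = (1/2)M a, so Mg = (1 + 0.5000)Ma.
a = g/(1 + 0.5000) = 9.8/1.500 = 6.533 m/s².
T = 0.5000·M·a = (0.5000)(12.2)(6.533) = 39.85 N.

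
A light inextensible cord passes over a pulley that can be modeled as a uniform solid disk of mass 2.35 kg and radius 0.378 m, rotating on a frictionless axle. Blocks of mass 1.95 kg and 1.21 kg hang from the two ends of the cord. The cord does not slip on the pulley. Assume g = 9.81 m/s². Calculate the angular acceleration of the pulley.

I = ½MR² = (1/2)(2.35)(0.378)² = 0.1679 kg·m².
Heavier block: m₁g − T₁ = m₁a. Lighter block: T₂ − m₂g = m₂a.
Pulley: (T₁ − T₂)R = Iα = I(a/R), so T₁ − T₂ = (I/R²)a = (1/2)M_p a = 1.175·a.
Adding the three: (m₁ − m₂)g = (m₁ + m₂ + 1.175)a, so a = (1.95 − 1.21)(9.81)/(1.95 + 1.21 + 1.175) = 1.675 m/s².
α = a/R = 1.675/0.378 = 4.430 rad/s².

α ≈ 4.43 rad/s²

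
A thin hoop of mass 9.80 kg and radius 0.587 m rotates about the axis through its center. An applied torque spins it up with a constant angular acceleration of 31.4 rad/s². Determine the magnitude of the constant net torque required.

I = MR² = (9.80)(0.587)² = 3.377 kg·m².
τ = Iα = (3.377)(31.40) = 106.0 N·m.

τ ≈ 106 N·m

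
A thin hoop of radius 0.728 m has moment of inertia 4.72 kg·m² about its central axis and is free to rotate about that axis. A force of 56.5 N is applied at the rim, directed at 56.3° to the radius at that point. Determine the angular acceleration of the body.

Only the tangential component produces torque: τ = F R sinθ = (56.5)(0.728) sin 56.3° = 34.22 N·m.
Newton's second law for rotation, τ = Iα, gives α = τ/I = 34.22/4.720 = 7.250 rad/s².

α ≈ 7.25 rad/s²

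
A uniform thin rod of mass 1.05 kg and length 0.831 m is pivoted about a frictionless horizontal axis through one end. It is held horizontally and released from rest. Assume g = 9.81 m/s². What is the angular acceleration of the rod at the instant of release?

α ≈ 17.7 rad/s²

About the pivot, I = (1/3)ML² = (1/3)(1.05)(0.831)² = 0.2417 kg·m².
The weight acts at the center, a distance L/2 = 0.4155 m from the pivot; τ = Mg(L/2) = 4.280 N·m.
α = τ/I = 4.280/0.2417 = 17.71 rad/s².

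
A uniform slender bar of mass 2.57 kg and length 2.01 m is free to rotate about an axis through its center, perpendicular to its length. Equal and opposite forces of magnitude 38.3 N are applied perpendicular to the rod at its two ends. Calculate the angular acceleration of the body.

α ≈ 89.0 rad/s²

I = (1/12)ML² = (1/12)(2.57)(2.01)² = 0.8653 kg·m².
The couple gives τ = F·(L/2) + F·(L/2) = F L = (38.3)(2.01) = 76.98 N·m.
Newton's second law for rotation, τ = Iα, gives α = τ/I = 76.98/0.8653 = 88.97 rad/s².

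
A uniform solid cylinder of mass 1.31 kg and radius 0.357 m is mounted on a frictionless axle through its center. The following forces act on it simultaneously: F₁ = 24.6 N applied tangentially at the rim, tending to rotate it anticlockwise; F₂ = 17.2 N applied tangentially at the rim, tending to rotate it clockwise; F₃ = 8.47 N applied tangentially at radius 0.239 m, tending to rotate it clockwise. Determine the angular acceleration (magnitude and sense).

I = ½MR² = (1/2)(1.31)(0.357)² = 0.08348 kg·m².
Taking anticlockwise as positive: τ₁ = +(24.6)(0.357) = +8.782 N·m; τ₂ = −(17.2)(0.357) = −6.140 N·m; τ₃ = −(8.47)(0.239) = −2.024 N·m.
Net torque τ = 0.6175 N·m.
α = τ/I = 0.6175/0.08348 = 7.397 rad/s².

α ≈ 7.40 rad/s², anticlockwise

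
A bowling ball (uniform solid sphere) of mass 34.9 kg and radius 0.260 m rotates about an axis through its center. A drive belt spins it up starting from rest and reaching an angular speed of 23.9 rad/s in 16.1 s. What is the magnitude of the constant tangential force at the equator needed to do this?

I = (2/5)MR² = (2/5)(34.9)(0.260)² = 0.9437 kg·m².
α = Δω/Δt = (23.9 − 0)/16.1 = 1.484 rad/s².
The required torque is τ = Iα = (0.9437)(1.484) = 1.401 N·m.
A tangential force at the equator gives τ = FR, so F = τ/R = 1.401/0.260 = 5.388 N.

F ≈ 5.39 N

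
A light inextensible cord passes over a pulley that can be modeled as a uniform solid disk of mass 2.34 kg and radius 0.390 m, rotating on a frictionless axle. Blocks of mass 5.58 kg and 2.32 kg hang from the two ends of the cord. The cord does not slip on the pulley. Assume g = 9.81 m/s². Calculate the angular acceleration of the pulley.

α ≈ 9.04 rad/s²

I = ½MR² = (1/2)(2.34)(0.390)² = 0.1780 kg·m².
Heavier block: m₁g − T₁ = m₁a. Lighter block: T₂ − m₂g = m₂a.
Pulley: (T₁ − T₂)R = Iα = I(a/R), so T₁ − T₂ = (I/R²)a = (1/2)M_p a = 1.170·a.
Adding the three: (m₁ − m₂)g = (m₁ + m₂ + 1.170)a, so a = (5.58 − 2.32)(9.81)/(5.58 + 2.32 + 1.170) = 3.526 m/s².
α = a/R = 3.526/0.390 = 9.041 rad/s².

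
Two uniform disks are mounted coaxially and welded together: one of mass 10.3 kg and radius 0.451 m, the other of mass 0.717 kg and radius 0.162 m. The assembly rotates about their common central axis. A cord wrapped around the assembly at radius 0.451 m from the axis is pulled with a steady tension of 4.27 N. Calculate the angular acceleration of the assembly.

α ≈ 1.82 rad/s²

I = ½M₁R₁² + ½M₂R₂² = ½(10.3)(0.451)² + ½(0.717)(0.162)² = 1.057 kg·m².
τ = F r = (4.27)(0.451) = 1.926 N·m.
α = τ/I = 1.926/1.057 = 1.822 rad/s².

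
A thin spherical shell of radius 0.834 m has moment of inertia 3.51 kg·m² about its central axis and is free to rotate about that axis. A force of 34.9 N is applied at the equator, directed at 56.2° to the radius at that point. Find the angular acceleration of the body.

Only the tangential component produces torque: τ = F R sinθ = (34.9)(0.834) sin 56.2° = 24.19 N·m.
From τ = Iα: α = 24.19/3.510 = 6.891 rad/s².

α ≈ 6.89 rad/s²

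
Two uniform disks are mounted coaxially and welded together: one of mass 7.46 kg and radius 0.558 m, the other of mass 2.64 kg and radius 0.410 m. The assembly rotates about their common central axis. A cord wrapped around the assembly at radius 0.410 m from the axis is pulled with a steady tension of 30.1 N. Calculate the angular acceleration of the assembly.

I = ½M₁R₁² + ½M₂R₂² = ½(7.46)(0.558)² + ½(2.64)(0.410)² = 1.383 kg·m².
τ = F r = (30.1)(0.410) = 12.34 N·m.
α = τ/I = 12.34/1.383 = 8.922 rad/s².

α ≈ 8.92 rad/s²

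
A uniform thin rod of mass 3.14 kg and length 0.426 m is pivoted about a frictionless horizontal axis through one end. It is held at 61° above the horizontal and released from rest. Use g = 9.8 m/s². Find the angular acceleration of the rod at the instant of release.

α ≈ 16.7 rad/s²

About the pivot, I = (1/3)ML² = (1/3)(3.14)(0.426)² = 0.1899 kg·m².
The weight acts at the center, a distance L/2 = 0.2130 m from the pivot; τ = Mg(L/2) cos 61° = 3.178 N·m.
α = τ/I = 3.178/0.1899 = 16.73 rad/s².
(Equivalently α = (3g/(2L)) cos 61° = 16.73 rad/s².)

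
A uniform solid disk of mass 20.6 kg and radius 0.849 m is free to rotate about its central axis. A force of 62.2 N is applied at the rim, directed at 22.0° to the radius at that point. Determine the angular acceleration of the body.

α ≈ 2.66 rad/s²

I = ½MR² = (1/2)(20.6)(0.849)² = 7.424 kg·m².
Only the tangential component produces torque: τ = F R sinθ = (62.2)(0.849) sin 22.0° = 19.78 N·m.
From τ = Iα: α = 19.78/7.424 = 2.665 rad/s².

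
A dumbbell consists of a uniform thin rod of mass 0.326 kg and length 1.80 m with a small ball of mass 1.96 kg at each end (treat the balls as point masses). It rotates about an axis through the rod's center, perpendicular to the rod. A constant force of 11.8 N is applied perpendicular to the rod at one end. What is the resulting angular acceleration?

I_rod = (1/12)ML² = (1/12)(0.326)(1.80)² = 0.08802 kg·m².
I_balls = 2·m·(L/2)² = 2(1.96)(0.9000)² = 3.175 kg·m².
Total I = 3.263 kg·m².
τ = F·(L/2) = (11.8)(0.900) = 10.62 N·m.
α = τ/I = 10.62/3.263 = 3.254 rad/s².

α ≈ 3.25 rad/s²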